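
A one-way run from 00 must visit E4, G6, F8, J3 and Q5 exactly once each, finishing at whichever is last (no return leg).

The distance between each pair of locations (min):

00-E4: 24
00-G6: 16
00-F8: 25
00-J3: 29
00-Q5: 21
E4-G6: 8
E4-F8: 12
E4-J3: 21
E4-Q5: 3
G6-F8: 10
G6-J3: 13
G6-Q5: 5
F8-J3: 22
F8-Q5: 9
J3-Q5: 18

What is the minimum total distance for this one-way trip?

Minimum one-way distance = 58 min.

There are 5! = 120 possible orderings.
00 - E4 - G6 - F8 - J3 - Q5: 24+8+10+22+18 = 82
00 - E4 - G6 - F8 - Q5 - J3: 24+8+10+9+18 = 69
00 - E4 - G6 - J3 - F8 - Q5: 24+8+13+22+9 = 76
00 - E4 - G6 - J3 - Q5 - F8: 24+8+13+18+9 = 72
00 - E4 - G6 - Q5 - F8 - J3: 24+8+5+9+22 = 68
00 - E4 - G6 - Q5 - J3 - F8: 24+8+5+18+22 = 77
00 - E4 - F8 - G6 - J3 - Q5: 24+12+10+13+18 = 77
00 - E4 - F8 - G6 - Q5 - J3: 24+12+10+5+18 = 69
00 - E4 - F8 - J3 - G6 - Q5: 24+12+22+13+5 = 76
00 - E4 - F8 - J3 - Q5 - G6: 24+12+22+18+5 = 81
00 - E4 - F8 - Q5 - G6 - J3: 24+12+9+5+13 = 63
00 - E4 - F8 - Q5 - J3 - G6: 24+12+9+18+13 = 76
00 - E4 - J3 - G6 - F8 - Q5: 24+21+13+10+9 = 77
00 - E4 - J3 - G6 - Q5 - F8: 24+21+13+5+9 = 72
… (106 more)
00 - G6 - E4 - Q5 - F8 - J3: 16+8+3+9+22 = 58  ← best
The minimum is 58.
One shortest path: 00 → G6 → E4 → Q5 → F8 → J3.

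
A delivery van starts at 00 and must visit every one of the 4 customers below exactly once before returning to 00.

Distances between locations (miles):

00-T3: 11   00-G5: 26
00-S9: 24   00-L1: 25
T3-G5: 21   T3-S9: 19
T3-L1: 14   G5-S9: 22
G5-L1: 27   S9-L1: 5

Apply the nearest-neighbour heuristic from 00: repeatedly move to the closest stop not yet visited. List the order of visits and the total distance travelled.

At 00 the remaining stops are T3 11, S9 24, L1 25, G5 26; go to T3.
At T3 the remaining stops are L1 14, S9 19, G5 21; go to L1.
At L1 the remaining stops are S9 5, G5 27; go to S9.
At S9 the remaining stops are G5 22; go to G5.
Return G5→00: 26.
Total = 11 + 14 + 5 + 22 + 26 = 78.

Total distance 78 miles via the nearest-neighbour route 00 → T3 → L1 → S9 → G5 → 00.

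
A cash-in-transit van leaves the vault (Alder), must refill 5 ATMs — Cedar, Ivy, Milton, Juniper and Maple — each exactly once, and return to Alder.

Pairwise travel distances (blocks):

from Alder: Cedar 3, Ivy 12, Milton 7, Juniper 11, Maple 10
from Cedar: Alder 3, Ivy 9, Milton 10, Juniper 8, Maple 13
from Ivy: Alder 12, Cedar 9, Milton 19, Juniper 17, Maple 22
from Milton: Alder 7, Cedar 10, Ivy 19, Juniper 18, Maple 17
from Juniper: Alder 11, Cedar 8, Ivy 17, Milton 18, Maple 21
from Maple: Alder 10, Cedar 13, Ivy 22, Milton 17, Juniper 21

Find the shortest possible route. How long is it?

There are 60 distinct closed tours to check (reversals are equivalent).
Alder-Cedar-Ivy-Milton-Juniper-Maple-Alder: 3+9+19+18+21+10 = 80
Alder-Cedar-Ivy-Milton-Maple-Juniper-Alder: 3+9+19+17+21+11 = 80
Alder-Cedar-Ivy-Juniper-Milton-Maple-Alder: 3+9+17+18+17+10 = 74
Alder-Cedar-Ivy-Juniper-Maple-Milton-Alder: 3+9+17+21+17+7 = 74
Alder-Cedar-Ivy-Maple-Milton-Juniper-Alder: 3+9+22+17+18+11 = 80
Alder-Cedar-Ivy-Maple-Juniper-Milton-Alder: 3+9+22+21+18+7 = 80
Alder-Cedar-Milton-Ivy-Juniper-Maple-Alder: 3+10+19+17+21+10 = 80
Alder-Cedar-Milton-Ivy-Maple-Juniper-Alder: 3+10+19+22+21+11 = 86
Alder-Cedar-Milton-Juniper-Ivy-Maple-Alder: 3+10+18+17+22+10 = 80
Alder-Cedar-Milton-Juniper-Maple-Ivy-Alder: 3+10+18+21+22+12 = 86
Alder-Cedar-Milton-Maple-Ivy-Juniper-Alder: 3+10+17+22+17+11 = 80
Alder-Cedar-Milton-Maple-Juniper-Ivy-Alder: 3+10+17+21+17+12 = 80
Alder-Cedar-Juniper-Ivy-Milton-Maple-Alder: 3+8+17+19+17+10 = 74
Alder-Cedar-Juniper-Ivy-Maple-Milton-Alder: 3+8+17+22+17+7 = 74
… (46 more)
The minimum is 74.
One optimal route: Alder → Cedar → Ivy → Juniper → Milton → Maple → Alder (or its reverse).

74 blocks — the shortest possible round trip.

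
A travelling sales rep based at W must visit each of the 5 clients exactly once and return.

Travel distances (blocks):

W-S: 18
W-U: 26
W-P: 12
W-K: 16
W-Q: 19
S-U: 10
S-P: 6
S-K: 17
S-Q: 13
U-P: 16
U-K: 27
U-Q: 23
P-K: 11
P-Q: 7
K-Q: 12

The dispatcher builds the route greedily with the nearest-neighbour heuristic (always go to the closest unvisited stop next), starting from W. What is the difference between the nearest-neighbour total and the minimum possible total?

The nearest-neighbour route is 2 blocks longer than optimal.

W: P=12, K=16, S=18, Q=19, U=26 ⇒ P
P: S=6, Q=7, K=11, U=16 ⇒ S
S: U=10, Q=13, K=17 ⇒ U
U: Q=23, K=27 ⇒ Q
Q: K=12 ⇒ K
NN route W → P → S → U → Q → K → W costs 79.
Optimal: W → U → S → P → Q → K → W costs 77 (by enumerating all 60 distinct tours).
Excess = 79 − 77 = 2.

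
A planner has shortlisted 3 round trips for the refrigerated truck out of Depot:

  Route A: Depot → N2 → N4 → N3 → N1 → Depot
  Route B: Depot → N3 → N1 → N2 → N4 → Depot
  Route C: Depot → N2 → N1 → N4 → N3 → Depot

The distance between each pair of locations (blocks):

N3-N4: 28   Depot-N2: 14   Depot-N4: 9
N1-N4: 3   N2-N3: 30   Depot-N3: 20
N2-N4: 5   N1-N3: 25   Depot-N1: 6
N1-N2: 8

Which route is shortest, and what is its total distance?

Route A: 14 + 5 + 28 + 25 + 6 = 78
Route B: 20 + 25 + 8 + 5 + 9 = 67
Route C: 14 + 8 + 3 + 28 + 20 = 73

67 blocks — Route B is the shortest.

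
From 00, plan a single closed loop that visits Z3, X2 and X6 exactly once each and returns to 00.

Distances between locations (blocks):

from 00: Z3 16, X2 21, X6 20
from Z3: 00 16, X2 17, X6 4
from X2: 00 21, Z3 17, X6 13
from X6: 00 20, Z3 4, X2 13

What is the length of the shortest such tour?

With 3 stops there are 3!/2 = 3 distinct round trips (a route and its reverse cost the same).
00→Z3→X2→X6→00: 16+17+13+20 = 66
00→Z3→X6→X2→00: 16+4+13+21 = 54
00→X2→Z3→X6→00: 21+17+4+20 = 62
The minimum is 54.
One optimal route: 00 → Z3 → X6 → X2 → 00 (or its reverse).

Minimum total distance: 54 blocks.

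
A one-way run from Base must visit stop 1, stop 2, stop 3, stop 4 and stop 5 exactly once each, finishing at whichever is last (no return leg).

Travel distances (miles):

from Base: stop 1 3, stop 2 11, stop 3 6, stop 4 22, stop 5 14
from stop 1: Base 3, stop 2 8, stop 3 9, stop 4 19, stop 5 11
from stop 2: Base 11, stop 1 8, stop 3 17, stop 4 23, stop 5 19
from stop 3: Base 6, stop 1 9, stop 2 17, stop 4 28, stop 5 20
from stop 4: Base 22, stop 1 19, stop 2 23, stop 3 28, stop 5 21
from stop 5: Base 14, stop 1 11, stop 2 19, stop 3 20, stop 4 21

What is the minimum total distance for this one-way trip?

Minimum one-way distance = 63 miles.

There are 5! = 120 possible orderings.
Base → stop 1 → stop 2 → stop 3 → stop 4 → stop 5: 3+8+17+28+21 = 77
Base → stop 1 → stop 2 → stop 3 → stop 5 → stop 4: 3+8+17+20+21 = 69
Base → stop 1 → stop 2 → stop 4 → stop 3 → stop 5: 3+8+23+28+20 = 82
Base → stop 1 → stop 2 → stop 4 → stop 5 → stop 3: 3+8+23+21+20 = 75
Base → stop 1 → stop 2 → stop 5 → stop 3 → stop 4: 3+8+19+20+28 = 78
Base → stop 1 → stop 2 → stop 5 → stop 4 → stop 3: 3+8+19+21+28 = 79
Base → stop 1 → stop 3 → stop 2 → stop 4 → stop 5: 3+9+17+23+21 = 73
Base → stop 1 → stop 3 → stop 2 → stop 5 → stop 4: 3+9+17+19+21 = 69
Base → stop 1 → stop 3 → stop 4 → stop 2 → stop 5: 3+9+28+23+19 = 82
Base → stop 1 → stop 3 → stop 4 → stop 5 → stop 2: 3+9+28+21+19 = 80
Base → stop 1 → stop 3 → stop 5 → stop 2 → stop 4: 3+9+20+19+23 = 74
Base → stop 1 → stop 3 → stop 5 → stop 4 → stop 2: 3+9+20+21+23 = 76
Base → stop 1 → stop 4 → stop 2 → stop 3 → stop 5: 3+19+23+17+20 = 82
Base → stop 1 → stop 4 → stop 2 → stop 5 → stop 3: 3+19+23+19+20 = 84
… (106 more)
Base → stop 3 → stop 1 → stop 2 → stop 5 → stop 4: 6+9+8+19+21 = 63  ← best
The minimum is 63.
One shortest path: Base → stop 3 → stop 1 → stop 2 → stop 5 → stop 4.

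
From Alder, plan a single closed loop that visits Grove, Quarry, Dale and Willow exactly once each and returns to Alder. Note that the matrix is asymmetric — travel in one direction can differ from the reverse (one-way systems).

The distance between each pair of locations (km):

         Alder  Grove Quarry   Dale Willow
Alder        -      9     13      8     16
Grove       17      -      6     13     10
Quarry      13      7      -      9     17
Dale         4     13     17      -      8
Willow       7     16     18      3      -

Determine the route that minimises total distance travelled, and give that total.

Alder - Grove - Quarry - Dale - Willow - Alder: 9+6+9+8+7 = 39
Alder - Grove - Quarry - Willow - Dale - Alder: 9+6+17+3+4 = 39
Alder - Grove - Dale - Quarry - Willow - Alder: 9+13+17+17+7 = 63
Alder - Grove - Dale - Willow - Quarry - Alder: 9+13+8+18+13 = 61
Alder - Grove - Willow - Quarry - Dale - Alder: 9+10+18+9+4 = 50
Alder - Grove - Willow - Dale - Quarry - Alder: 9+10+3+17+13 = 52
Alder - Quarry - Grove - Dale - Willow - Alder: 13+7+13+8+7 = 48
Alder - Quarry - Grove - Willow - Dale - Alder: 13+7+10+3+4 = 37
Alder - Quarry - Dale - Grove - Willow - Alder: 13+9+13+10+7 = 52
Alder - Quarry - Dale - Willow - Grove - Alder: 13+9+8+16+17 = 63
Alder - Quarry - Willow - Grove - Dale - Alder: 13+17+16+13+4 = 63
Alder - Quarry - Willow - Dale - Grove - Alder: 13+17+3+13+17 = 63
Alder - Dale - Grove - Quarry - Willow - Alder: 8+13+6+17+7 = 51
Alder - Dale - Grove - Willow - Quarry - Alder: 8+13+10+18+13 = 62
… (10 more)
The minimum is 37.
One optimal route: Alder → Quarry → Grove → Willow → Dale → Alder.

37 km — the shortest possible round trip.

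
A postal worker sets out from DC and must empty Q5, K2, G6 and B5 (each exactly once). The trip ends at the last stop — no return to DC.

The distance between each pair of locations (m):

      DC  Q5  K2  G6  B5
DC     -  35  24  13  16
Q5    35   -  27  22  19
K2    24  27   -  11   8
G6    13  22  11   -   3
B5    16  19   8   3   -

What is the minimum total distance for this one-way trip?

There are 4! = 24 possible orderings.
DC → Q5 → K2 → G6 → B5: 35+27+11+3 = 76
DC → Q5 → K2 → B5 → G6: 35+27+8+3 = 73
DC → Q5 → G6 → K2 → B5: 35+22+11+8 = 76
DC → Q5 → G6 → B5 → K2: 35+22+3+8 = 68
DC → Q5 → B5 → K2 → G6: 35+19+8+11 = 73
DC → Q5 → B5 → G6 → K2: 35+19+3+11 = 68
DC → K2 → Q5 → G6 → B5: 24+27+22+3 = 76
DC → K2 → Q5 → B5 → G6: 24+27+19+3 = 73
DC → K2 → G6 → Q5 → B5: 24+11+22+19 = 76
DC → K2 → G6 → B5 → Q5: 24+11+3+19 = 57
DC → K2 → B5 → Q5 → G6: 24+8+19+22 = 73
DC → K2 → B5 → G6 → Q5: 24+8+3+22 = 57
DC → G6 → Q5 → K2 → B5: 13+22+27+8 = 70
DC → G6 → Q5 → B5 → K2: 13+22+19+8 = 62
… (10 more)
DC → G6 → K2 → B5 → Q5: 13+11+8+19 = 51  ← best
The minimum is 51.
One shortest path: DC → G6 → K2 → B5 → Q5.

Shortest open route: 51 m.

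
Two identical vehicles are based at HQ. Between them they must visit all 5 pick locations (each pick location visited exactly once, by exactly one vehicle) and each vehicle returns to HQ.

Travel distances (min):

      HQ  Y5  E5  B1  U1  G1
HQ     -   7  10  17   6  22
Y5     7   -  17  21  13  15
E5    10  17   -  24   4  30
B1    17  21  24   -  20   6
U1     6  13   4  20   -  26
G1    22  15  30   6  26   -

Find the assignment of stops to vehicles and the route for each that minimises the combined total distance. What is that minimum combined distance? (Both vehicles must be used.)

Check every non-empty split of the stops between the two vehicles; for each half take its own optimal tour:
  {Y5} + {E5, B1, U1, G1}: 14 + 62 = 76
  {E5} + {Y5, B1, U1, G1}: 20 + 54 = 74
  {Y5, E5} + {B1, U1, G1}: 34 + 54 = 88
  {B1} + {Y5, E5, U1, G1}: 34 + 62 = 96
  {Y5, B1} + {E5, U1, G1}: 45 + 62 = 107
  {E5, B1} + {Y5, U1, G1}: 51 + 54 = 105
  … (15 splits in total)
  {E5, U1} + {Y5, B1, G1}: 20 + 45 = 65  ← best
Best: vehicle 1 HQ → E5 → U1 → HQ = 20; vehicle 2 HQ → Y5 → G1 → B1 → HQ = 45; combined 65.

Minimum combined distance: 65 min.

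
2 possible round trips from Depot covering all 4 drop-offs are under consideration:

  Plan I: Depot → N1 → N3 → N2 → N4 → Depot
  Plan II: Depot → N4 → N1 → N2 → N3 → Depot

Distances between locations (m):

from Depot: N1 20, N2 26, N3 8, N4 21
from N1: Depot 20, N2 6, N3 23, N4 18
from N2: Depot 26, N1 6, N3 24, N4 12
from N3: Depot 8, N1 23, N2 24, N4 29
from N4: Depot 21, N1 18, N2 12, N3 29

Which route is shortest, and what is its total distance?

Shortest is Plan II, total 77 m.

Plan I: 20 + 23 + 24 + 12 + 21 = 100
Plan II: 21 + 18 + 6 + 24 + 8 = 77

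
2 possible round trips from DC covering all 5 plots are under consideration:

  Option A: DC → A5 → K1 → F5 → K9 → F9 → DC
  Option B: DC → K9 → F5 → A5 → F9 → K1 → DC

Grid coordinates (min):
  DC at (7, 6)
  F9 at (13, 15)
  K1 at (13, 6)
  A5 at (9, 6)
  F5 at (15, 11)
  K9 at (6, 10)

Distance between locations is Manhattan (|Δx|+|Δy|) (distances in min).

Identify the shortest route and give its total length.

Option A: 2 + 4 + 7 + 10 + 12 + 15 = 50
Option B: 5 + 10 + 11 + 13 + 9 + 6 = 54

50 min — Option A is the shortest.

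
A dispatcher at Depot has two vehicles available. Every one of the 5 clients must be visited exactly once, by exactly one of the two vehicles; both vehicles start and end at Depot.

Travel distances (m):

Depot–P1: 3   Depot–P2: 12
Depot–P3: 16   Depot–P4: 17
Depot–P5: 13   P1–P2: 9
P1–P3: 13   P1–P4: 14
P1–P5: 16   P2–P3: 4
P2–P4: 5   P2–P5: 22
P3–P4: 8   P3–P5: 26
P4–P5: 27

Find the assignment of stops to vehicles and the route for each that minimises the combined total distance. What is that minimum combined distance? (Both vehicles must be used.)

Minimum combined distance: 67 m.

Check every non-empty split of the stops between the two vehicles; for each half take its own optimal tour:
  {P1} + {P2, P3, P4, P5}: 6 + 64 = 70
  {P2} + {P1, P3, P4, P5}: 24 + 64 = 88
  {P1, P2} + {P3, P4, P5}: 24 + 64 = 88
  {P3} + {P1, P2, P4, P5}: 32 + 57 = 89
  {P1, P3} + {P2, P4, P5}: 32 + 57 = 89
  {P2, P3} + {P1, P4, P5}: 32 + 57 = 89
  … (15 splits in total)
  {P1, P2, P3, P4} + {P5}: 41 + 26 = 67  ← best
Best: vehicle 1 Depot → P1 → P2 → P3 → P4 → Depot = 41; vehicle 2 Depot → P5 → Depot = 26; combined 67.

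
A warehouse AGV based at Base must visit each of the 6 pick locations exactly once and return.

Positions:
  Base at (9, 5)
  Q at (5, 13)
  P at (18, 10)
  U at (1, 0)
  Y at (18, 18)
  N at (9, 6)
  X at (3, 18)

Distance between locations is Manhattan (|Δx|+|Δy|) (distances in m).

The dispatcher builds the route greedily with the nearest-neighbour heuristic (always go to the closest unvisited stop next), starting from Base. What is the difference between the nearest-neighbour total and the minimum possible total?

From Base: N=1, Q=12, U=13, P=14, X=19, Y=22 → choose N (1).
From N: Q=11, P=13, U=14, X=18, Y=21 → choose Q (11).
From Q: X=7, P=16, U=17, Y=18 → choose X (7).
From X: Y=15, U=20, P=23 → choose Y (15).
From Y: P=8, U=35 → choose P (8).
From P: U=27 → choose U (27).
NN route Base → N → Q → X → Y → P → U → Base costs 82.
Optimal: Base → U → Q → X → Y → P → N → Base costs 74 (by enumerating all 360 distinct tours).
Excess = 82 − 74 = 8.

The nearest-neighbour route is 8 m longer than optimal.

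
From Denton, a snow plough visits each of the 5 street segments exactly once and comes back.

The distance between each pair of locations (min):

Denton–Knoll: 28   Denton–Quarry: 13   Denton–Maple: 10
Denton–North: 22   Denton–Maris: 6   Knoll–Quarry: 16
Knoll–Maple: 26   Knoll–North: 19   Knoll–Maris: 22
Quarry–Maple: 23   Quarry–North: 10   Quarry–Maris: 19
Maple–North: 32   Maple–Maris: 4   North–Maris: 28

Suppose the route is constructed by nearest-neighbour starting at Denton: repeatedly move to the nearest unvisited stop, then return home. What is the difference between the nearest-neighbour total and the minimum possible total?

From Denton: Maris=6, Maple=10, Quarry=13, North=22, Knoll=28 → choose Maris (6).
From Maris: Maple=4, Quarry=19, Knoll=22, North=28 → choose Maple (4).
From Maple: Quarry=23, Knoll=26, North=32 → choose Quarry (23).
From Quarry: North=10, Knoll=16 → choose North (10).
From North: Knoll=19 → choose Knoll (19).
NN route Denton → Maris → Maple → Quarry → North → Knoll → Denton costs 90.
Optimal: Denton → Quarry → North → Knoll → Maple → Maris → Denton costs 78 (by enumerating all 60 distinct tours).
Excess = 90 − 78 = 12.

12 min longer than the optimal tour.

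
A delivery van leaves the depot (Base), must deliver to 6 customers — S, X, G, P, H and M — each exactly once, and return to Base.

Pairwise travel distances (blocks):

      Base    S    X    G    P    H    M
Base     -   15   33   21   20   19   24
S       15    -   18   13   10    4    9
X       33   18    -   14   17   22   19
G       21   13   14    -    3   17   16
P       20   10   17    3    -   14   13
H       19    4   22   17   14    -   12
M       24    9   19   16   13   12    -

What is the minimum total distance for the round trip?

Shortest round trip = 87 blocks.

Base - S - X - G - P - H - M - Base: 15+18+14+3+14+12+24 = 100
Base - S - X - G - P - M - H - Base: 15+18+14+3+13+12+19 = 94
Base - S - X - G - H - P - M - Base: 15+18+14+17+14+13+24 = 115
Base - S - X - G - H - M - P - Base: 15+18+14+17+12+13+20 = 109
Base - S - X - G - M - P - H - Base: 15+18+14+16+13+14+19 = 109
Base - S - X - G - M - H - P - Base: 15+18+14+16+12+14+20 = 109
Base - S - X - P - G - H - M - Base: 15+18+17+3+17+12+24 = 106
Base - S - X - P - G - M - H - Base: 15+18+17+3+16+12+19 = 100
… (352 more)
Base - S - H - M - X - G - P - Base: 15+4+12+19+14+3+20 = 87  ← best
The minimum is 87.
One optimal route: Base → S → H → M → X → G → P → Base (or its reverse).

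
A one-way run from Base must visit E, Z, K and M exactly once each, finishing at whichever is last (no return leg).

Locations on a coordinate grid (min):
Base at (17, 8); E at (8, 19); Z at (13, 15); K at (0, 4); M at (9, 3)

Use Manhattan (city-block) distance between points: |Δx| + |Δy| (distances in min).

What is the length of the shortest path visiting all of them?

There are 4! = 24 possible orderings.
Base - E - Z - K - M: 20+9+24+10 = 63
Base - E - Z - M - K: 20+9+16+10 = 55
Base - E - K - Z - M: 20+23+24+16 = 83
Base - E - K - M - Z: 20+23+10+16 = 69
Base - E - M - Z - K: 20+17+16+24 = 77
Base - E - M - K - Z: 20+17+10+24 = 71
Base - Z - E - K - M: 11+9+23+10 = 53
Base - Z - E - M - K: 11+9+17+10 = 47
Base - Z - K - E - M: 11+24+23+17 = 75
Base - Z - K - M - E: 11+24+10+17 = 62
Base - Z - M - E - K: 11+16+17+23 = 67
Base - Z - M - K - E: 11+16+10+23 = 60
Base - K - E - Z - M: 21+23+9+16 = 69
Base - K - E - M - Z: 21+23+17+16 = 77
… (10 more)
The minimum is 47.
One shortest path: Base → Z → E → M → K.

Shortest open route: 47 min.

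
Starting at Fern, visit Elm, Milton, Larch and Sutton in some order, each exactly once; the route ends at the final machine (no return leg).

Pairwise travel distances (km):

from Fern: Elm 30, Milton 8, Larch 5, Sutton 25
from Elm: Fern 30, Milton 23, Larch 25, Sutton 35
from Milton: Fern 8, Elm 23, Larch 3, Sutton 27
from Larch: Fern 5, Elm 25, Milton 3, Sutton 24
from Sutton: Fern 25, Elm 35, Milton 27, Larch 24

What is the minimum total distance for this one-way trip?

66 km — the minimum one-way total.

There are 4! = 24 possible orderings.
Fern→Elm→Milton→Larch→Sutton: 30+23+3+24 = 80
Fern→Elm→Milton→Sutton→Larch: 30+23+27+24 = 104
Fern→Elm→Larch→Milton→Sutton: 30+25+3+27 = 85
Fern→Elm→Larch→Sutton→Milton: 30+25+24+27 = 106
Fern→Elm→Sutton→Milton→Larch: 30+35+27+3 = 95
Fern→Elm→Sutton→Larch→Milton: 30+35+24+3 = 92
Fern→Milton→Elm→Larch→Sutton: 8+23+25+24 = 80
Fern→Milton→Elm→Sutton→Larch: 8+23+35+24 = 90
Fern→Milton→Larch→Elm→Sutton: 8+3+25+35 = 71
Fern→Milton→Larch→Sutton→Elm: 8+3+24+35 = 70
Fern→Milton→Sutton→Elm→Larch: 8+27+35+25 = 95
Fern→Milton→Sutton→Larch→Elm: 8+27+24+25 = 84
Fern→Larch→Elm→Milton→Sutton: 5+25+23+27 = 80
Fern→Larch→Elm→Sutton→Milton: 5+25+35+27 = 92
… (10 more)
Fern→Larch→Milton→Elm→Sutton: 5+3+23+35 = 66  ← best
The minimum is 66.
One shortest path: Fern → Larch → Milton → Elm → Sutton.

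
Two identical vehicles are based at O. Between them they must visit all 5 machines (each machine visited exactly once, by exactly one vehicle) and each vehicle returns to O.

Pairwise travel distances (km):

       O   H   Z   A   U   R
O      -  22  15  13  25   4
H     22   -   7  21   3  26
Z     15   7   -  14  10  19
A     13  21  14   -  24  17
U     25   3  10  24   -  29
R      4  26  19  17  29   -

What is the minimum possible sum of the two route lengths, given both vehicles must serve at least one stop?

70 km — the smallest possible combined total.

There are 2^4 − 1 = 15 ways to divide the 5 stops into two non-empty groups. For each, the best each vehicle can do is its own shortest tour through its group:
  {H} + {Z, A, U, R}: 44 + 70 = 114
  {Z} + {H, A, U, R}: 30 + 70 = 100
  {H, Z} + {A, U, R}: 44 + 70 = 114
  {A} + {H, Z, U, R}: 26 + 58 = 84
  {H, A} + {Z, U, R}: 56 + 58 = 114
  {Z, A} + {H, U, R}: 42 + 58 = 100
  … (15 splits in total)
  {H, Z, A, U} + {R}: 62 + 8 = 70  ← best
Best: vehicle 1 O → H → U → Z → A → O = 62; vehicle 2 O → R → O = 8; combined 70.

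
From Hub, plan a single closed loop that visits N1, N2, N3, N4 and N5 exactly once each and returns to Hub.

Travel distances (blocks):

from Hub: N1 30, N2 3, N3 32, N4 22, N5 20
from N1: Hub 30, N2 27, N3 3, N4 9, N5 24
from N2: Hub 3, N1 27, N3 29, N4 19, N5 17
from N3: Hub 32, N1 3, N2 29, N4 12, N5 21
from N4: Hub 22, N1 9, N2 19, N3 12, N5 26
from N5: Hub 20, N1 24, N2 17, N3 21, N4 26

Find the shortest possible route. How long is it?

75 blocks — the shortest possible round trip.

Hub → N1 → N2 → N3 → N4 → N5 → Hub: 30+27+29+12+26+20 = 144
Hub → N1 → N2 → N3 → N5 → N4 → Hub: 30+27+29+21+26+22 = 155
Hub → N1 → N2 → N4 → N3 → N5 → Hub: 30+27+19+12+21+20 = 129
Hub → N1 → N2 → N4 → N5 → N3 → Hub: 30+27+19+26+21+32 = 155
Hub → N1 → N2 → N5 → N3 → N4 → Hub: 30+27+17+21+12+22 = 129
Hub → N1 → N2 → N5 → N4 → N3 → Hub: 30+27+17+26+12+32 = 144
Hub → N1 → N3 → N2 → N4 → N5 → Hub: 30+3+29+19+26+20 = 127
Hub → N1 → N3 → N2 → N5 → N4 → Hub: 30+3+29+17+26+22 = 127
Hub → N1 → N3 → N4 → N2 → N5 → Hub: 30+3+12+19+17+20 = 101
Hub → N1 → N3 → N4 → N5 → N2 → Hub: 30+3+12+26+17+3 = 91
Hub → N1 → N3 → N5 → N2 → N4 → Hub: 30+3+21+17+19+22 = 112
Hub → N1 → N3 → N5 → N4 → N2 → Hub: 30+3+21+26+19+3 = 102
Hub → N1 → N4 → N2 → N3 → N5 → Hub: 30+9+19+29+21+20 = 128
Hub → N1 → N4 → N2 → N5 → N3 → Hub: 30+9+19+17+21+32 = 128
… (46 more)
Hub → N2 → N4 → N1 → N3 → N5 → Hub: 3+19+9+3+21+20 = 75  ← best
The minimum is 75.
One optimal route: Hub → N2 → N4 → N1 → N3 → N5 → Hub (or its reverse).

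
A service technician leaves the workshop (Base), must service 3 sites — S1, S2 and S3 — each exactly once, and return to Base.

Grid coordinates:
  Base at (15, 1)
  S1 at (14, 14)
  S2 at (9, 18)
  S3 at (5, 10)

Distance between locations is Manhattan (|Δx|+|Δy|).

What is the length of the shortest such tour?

With 3 stops there are 3!/2 = 3 distinct round trips (a route and its reverse cost the same).
Base - S1 - S2 - S3 - Base: 14+9+12+19 = 54
Base - S1 - S3 - S2 - Base: 14+13+12+23 = 62
Base - S2 - S1 - S3 - Base: 23+9+13+19 = 64
The minimum is 54.
One optimal route: Base → S1 → S2 → S3 → Base (or its reverse).

Shortest round trip = 54.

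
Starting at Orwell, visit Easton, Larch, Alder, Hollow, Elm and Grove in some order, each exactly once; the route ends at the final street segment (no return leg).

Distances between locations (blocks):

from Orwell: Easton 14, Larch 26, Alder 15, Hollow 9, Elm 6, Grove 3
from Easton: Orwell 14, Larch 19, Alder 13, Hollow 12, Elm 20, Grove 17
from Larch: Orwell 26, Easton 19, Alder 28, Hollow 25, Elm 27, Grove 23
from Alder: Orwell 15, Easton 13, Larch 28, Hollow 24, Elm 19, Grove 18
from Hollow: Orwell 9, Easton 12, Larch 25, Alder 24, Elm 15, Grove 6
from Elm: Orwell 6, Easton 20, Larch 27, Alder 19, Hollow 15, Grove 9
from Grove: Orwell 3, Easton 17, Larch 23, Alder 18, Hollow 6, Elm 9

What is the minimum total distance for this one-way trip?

There are 6! = 720 possible orderings.
Orwell - Easton - Larch - Alder - Hollow - Elm - Grove: 14+19+28+24+15+9 = 109
Orwell - Easton - Larch - Alder - Hollow - Grove - Elm: 14+19+28+24+6+9 = 100
Orwell - Easton - Larch - Alder - Elm - Hollow - Grove: 14+19+28+19+15+6 = 101
Orwell - Easton - Larch - Alder - Elm - Grove - Hollow: 14+19+28+19+9+6 = 95
Orwell - Easton - Larch - Alder - Grove - Hollow - Elm: 14+19+28+18+6+15 = 100
Orwell - Easton - Larch - Alder - Grove - Elm - Hollow: 14+19+28+18+9+15 = 103
Orwell - Easton - Larch - Hollow - Alder - Elm - Grove: 14+19+25+24+19+9 = 110
Orwell - Easton - Larch - Hollow - Alder - Grove - Elm: 14+19+25+24+18+9 = 109
… (712 more)
Orwell - Elm - Grove - Hollow - Easton - Alder - Larch: 6+9+6+12+13+28 = 74  ← best
The minimum is 74.
One shortest path: Orwell → Elm → Grove → Hollow → Easton → Alder → Larch.

Shortest open route: 74 blocks.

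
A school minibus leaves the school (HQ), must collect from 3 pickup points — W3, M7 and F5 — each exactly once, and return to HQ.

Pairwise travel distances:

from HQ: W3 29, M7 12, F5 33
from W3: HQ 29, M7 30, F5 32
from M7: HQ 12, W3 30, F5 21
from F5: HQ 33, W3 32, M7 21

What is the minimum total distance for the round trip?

Minimum total distance: 94.

HQ → W3 → M7 → F5 → HQ: 29+30+21+33 = 113
HQ → W3 → F5 → M7 → HQ: 29+32+21+12 = 94
HQ → M7 → W3 → F5 → HQ: 12+30+32+33 = 107
The minimum is 94.
One optimal route: HQ → W3 → F5 → M7 → HQ (or its reverse).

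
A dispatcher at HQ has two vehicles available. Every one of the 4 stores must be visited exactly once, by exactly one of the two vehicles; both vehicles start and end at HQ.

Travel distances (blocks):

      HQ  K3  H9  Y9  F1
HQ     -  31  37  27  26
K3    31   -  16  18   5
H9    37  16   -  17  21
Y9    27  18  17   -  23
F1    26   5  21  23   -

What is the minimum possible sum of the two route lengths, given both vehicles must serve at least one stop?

Check every non-empty split of the stops between the two vehicles; for each half take its own optimal tour:
  {K3} + {H9, Y9, F1}: 62 + 91 = 153
  {H9} + {K3, Y9, F1}: 74 + 76 = 150
  {K3, H9} + {Y9, F1}: 84 + 76 = 160
  {Y9} + {K3, H9, F1}: 54 + 84 = 138
  {K3, Y9} + {H9, F1}: 76 + 84 = 160
  {H9, Y9} + {K3, F1}: 81 + 62 = 143
  … (7 splits in total)
Best: vehicle 1 HQ → Y9 → HQ = 54; vehicle 2 HQ → H9 → K3 → F1 → HQ = 84; combined 138.

Minimum combined distance: 138 blocks.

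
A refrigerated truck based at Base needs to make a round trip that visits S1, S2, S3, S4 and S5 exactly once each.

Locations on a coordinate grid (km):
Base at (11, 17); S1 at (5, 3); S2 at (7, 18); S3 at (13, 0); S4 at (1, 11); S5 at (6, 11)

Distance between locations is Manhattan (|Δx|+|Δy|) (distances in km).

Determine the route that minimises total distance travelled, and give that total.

There are 60 distinct closed tours to check (reversals are equivalent).
Base - S1 - S2 - S3 - S4 - S5 - Base: 20+17+24+23+5+11 = 100
Base - S1 - S2 - S3 - S5 - S4 - Base: 20+17+24+18+5+16 = 100
Base - S1 - S2 - S4 - S3 - S5 - Base: 20+17+13+23+18+11 = 102
Base - S1 - S2 - S4 - S5 - S3 - Base: 20+17+13+5+18+19 = 92
Base - S1 - S2 - S5 - S3 - S4 - Base: 20+17+8+18+23+16 = 102
Base - S1 - S2 - S5 - S4 - S3 - Base: 20+17+8+5+23+19 = 92
Base - S1 - S3 - S2 - S4 - S5 - Base: 20+11+24+13+5+11 = 84
Base - S1 - S3 - S2 - S5 - S4 - Base: 20+11+24+8+5+16 = 84
Base - S1 - S3 - S4 - S2 - S5 - Base: 20+11+23+13+8+11 = 86
Base - S1 - S3 - S4 - S5 - S2 - Base: 20+11+23+5+8+5 = 72
Base - S1 - S3 - S5 - S2 - S4 - Base: 20+11+18+8+13+16 = 86
Base - S1 - S3 - S5 - S4 - S2 - Base: 20+11+18+5+13+5 = 72
Base - S1 - S4 - S2 - S3 - S5 - Base: 20+12+13+24+18+11 = 98
Base - S1 - S4 - S2 - S5 - S3 - Base: 20+12+13+8+18+19 = 90
… (46 more)
Base - S2 - S5 - S4 - S1 - S3 - Base: 5+8+5+12+11+19 = 60  ← best
The minimum is 60.
One optimal route: Base → S2 → S5 → S4 → S1 → S3 → Base (or its reverse).

Shortest round trip = 60 km.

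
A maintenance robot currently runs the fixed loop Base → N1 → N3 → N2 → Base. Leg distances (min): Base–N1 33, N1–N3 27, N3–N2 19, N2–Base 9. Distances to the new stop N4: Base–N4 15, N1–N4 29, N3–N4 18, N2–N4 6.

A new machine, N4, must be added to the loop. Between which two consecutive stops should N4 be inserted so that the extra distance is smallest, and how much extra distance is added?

Insertion cost between consecutive stops i–j is d(i,N4) + d(N4,j) − d(i,j):
  between Base and N1: 15 + 29 − 33 = 11
  between N1 and N3: 29 + 18 − 27 = 20
  between N3 and N2: 18 + 6 − 19 = 5
  between N2 and Base: 6 + 15 − 9 = 12
Cheapest insertion is between N3 and N2, adding 5.
New total = 88 + 5 = 93.

Adding 5 min by placing N4 on the N3–N2 leg.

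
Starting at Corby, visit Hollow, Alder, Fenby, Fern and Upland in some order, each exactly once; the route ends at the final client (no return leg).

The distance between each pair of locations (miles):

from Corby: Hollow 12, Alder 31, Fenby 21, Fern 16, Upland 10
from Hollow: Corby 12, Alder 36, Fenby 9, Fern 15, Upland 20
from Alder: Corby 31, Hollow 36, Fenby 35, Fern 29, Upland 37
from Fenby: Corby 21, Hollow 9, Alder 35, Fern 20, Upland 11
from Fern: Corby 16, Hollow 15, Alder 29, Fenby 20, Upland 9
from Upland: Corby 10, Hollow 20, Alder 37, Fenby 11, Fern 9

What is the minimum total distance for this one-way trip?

There are 5! = 120 possible orderings.
Corby - Hollow - Alder - Fenby - Fern - Upland: 12+36+35+20+9 = 112
Corby - Hollow - Alder - Fenby - Upland - Fern: 12+36+35+11+9 = 103
Corby - Hollow - Alder - Fern - Fenby - Upland: 12+36+29+20+11 = 108
Corby - Hollow - Alder - Fern - Upland - Fenby: 12+36+29+9+11 = 97
Corby - Hollow - Alder - Upland - Fenby - Fern: 12+36+37+11+20 = 116
Corby - Hollow - Alder - Upland - Fern - Fenby: 12+36+37+9+20 = 114
Corby - Hollow - Fenby - Alder - Fern - Upland: 12+9+35+29+9 = 94
Corby - Hollow - Fenby - Alder - Upland - Fern: 12+9+35+37+9 = 102
Corby - Hollow - Fenby - Fern - Alder - Upland: 12+9+20+29+37 = 107
Corby - Hollow - Fenby - Fern - Upland - Alder: 12+9+20+9+37 = 87
Corby - Hollow - Fenby - Upland - Alder - Fern: 12+9+11+37+29 = 98
Corby - Hollow - Fenby - Upland - Fern - Alder: 12+9+11+9+29 = 70
Corby - Hollow - Fern - Alder - Fenby - Upland: 12+15+29+35+11 = 102
Corby - Hollow - Fern - Alder - Upland - Fenby: 12+15+29+37+11 = 104
… (106 more)
The minimum is 70.
One shortest path: Corby → Hollow → Fenby → Upland → Fern → Alder.

Shortest open route: 70 miles.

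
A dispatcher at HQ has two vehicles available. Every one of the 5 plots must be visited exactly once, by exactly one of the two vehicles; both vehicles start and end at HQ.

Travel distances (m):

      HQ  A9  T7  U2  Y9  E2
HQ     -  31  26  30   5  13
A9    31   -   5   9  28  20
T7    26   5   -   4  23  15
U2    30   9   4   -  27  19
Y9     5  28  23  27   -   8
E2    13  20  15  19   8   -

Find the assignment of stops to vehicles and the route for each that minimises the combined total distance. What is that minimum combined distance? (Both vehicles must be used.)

82 m — the smallest possible combined total.

There are 2^4 − 1 = 15 ways to divide the 5 stops into two non-empty groups. For each, the best each vehicle can do is its own shortest tour through its group:
  {A9} + {T7, U2, Y9, E2}: 62 + 62 = 124
  {T7} + {A9, U2, Y9, E2}: 52 + 72 = 124
  {A9, T7} + {U2, Y9, E2}: 62 + 62 = 124
  {U2} + {A9, T7, Y9, E2}: 60 + 64 = 124
  {A9, U2} + {T7, Y9, E2}: 70 + 54 = 124
  {T7, U2} + {A9, Y9, E2}: 60 + 64 = 124
  … (15 splits in total)
  {Y9} + {A9, T7, U2, E2}: 10 + 72 = 82  ← best
Best: vehicle 1 HQ → Y9 → HQ = 10; vehicle 2 HQ → A9 → T7 → U2 → E2 → HQ = 72; combined 82.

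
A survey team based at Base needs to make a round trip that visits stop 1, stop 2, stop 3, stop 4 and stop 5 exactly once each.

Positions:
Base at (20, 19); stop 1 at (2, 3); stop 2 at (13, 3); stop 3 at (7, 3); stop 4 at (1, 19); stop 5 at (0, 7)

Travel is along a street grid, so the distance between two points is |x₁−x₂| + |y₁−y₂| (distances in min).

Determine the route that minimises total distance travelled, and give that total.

With 5 stops there are 5!/2 = 60 distinct round trips (a route and its reverse cost the same).
Base-stop 1-stop 2-stop 3-stop 4-stop 5-Base: 34+11+6+22+13+32 = 118
Base-stop 1-stop 2-stop 3-stop 5-stop 4-Base: 34+11+6+11+13+19 = 94
Base-stop 1-stop 2-stop 4-stop 3-stop 5-Base: 34+11+28+22+11+32 = 138
Base-stop 1-stop 2-stop 4-stop 5-stop 3-Base: 34+11+28+13+11+29 = 126
Base-stop 1-stop 2-stop 5-stop 3-stop 4-Base: 34+11+17+11+22+19 = 114
Base-stop 1-stop 2-stop 5-stop 4-stop 3-Base: 34+11+17+13+22+29 = 126
Base-stop 1-stop 3-stop 2-stop 4-stop 5-Base: 34+5+6+28+13+32 = 118
Base-stop 1-stop 3-stop 2-stop 5-stop 4-Base: 34+5+6+17+13+19 = 94
Base-stop 1-stop 3-stop 4-stop 2-stop 5-Base: 34+5+22+28+17+32 = 138
Base-stop 1-stop 3-stop 4-stop 5-stop 2-Base: 34+5+22+13+17+23 = 114
Base-stop 1-stop 3-stop 5-stop 2-stop 4-Base: 34+5+11+17+28+19 = 114
Base-stop 1-stop 3-stop 5-stop 4-stop 2-Base: 34+5+11+13+28+23 = 114
Base-stop 1-stop 4-stop 2-stop 3-stop 5-Base: 34+17+28+6+11+32 = 128
Base-stop 1-stop 4-stop 2-stop 5-stop 3-Base: 34+17+28+17+11+29 = 136
… (46 more)
Base-stop 2-stop 3-stop 1-stop 5-stop 4-Base: 23+6+5+6+13+19 = 72  ← best
The minimum is 72.
One optimal route: Base → stop 2 → stop 3 → stop 1 → stop 5 → stop 4 → Base (or its reverse).

Shortest round trip = 72 min.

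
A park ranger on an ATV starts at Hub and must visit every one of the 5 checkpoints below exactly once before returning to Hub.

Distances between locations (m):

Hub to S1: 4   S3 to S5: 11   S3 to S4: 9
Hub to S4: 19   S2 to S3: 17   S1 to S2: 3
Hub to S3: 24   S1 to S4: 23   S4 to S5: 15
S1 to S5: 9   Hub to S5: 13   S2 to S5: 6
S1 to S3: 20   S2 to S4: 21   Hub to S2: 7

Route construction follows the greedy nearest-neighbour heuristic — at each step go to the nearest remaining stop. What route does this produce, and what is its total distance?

52 m along Hub → S1 → S2 → S5 → S3 → S4 → Hub.

Hub → [S1:4 / S2:7 / S5:13 / S4:19 / S3:24] → S1 (4)
S1 → [S2:3 / S5:9 / S3:20 / S4:23] → S2 (3)
S2 → [S5:6 / S3:17 / S4:21] → S5 (6)
S5 → [S3:11 / S4:15] → S3 (11)
S3 → [S4:9] → S4 (9)
Return S4→Hub: 19.
Total = 4 + 3 + 6 + 11 + 9 + 19 = 52.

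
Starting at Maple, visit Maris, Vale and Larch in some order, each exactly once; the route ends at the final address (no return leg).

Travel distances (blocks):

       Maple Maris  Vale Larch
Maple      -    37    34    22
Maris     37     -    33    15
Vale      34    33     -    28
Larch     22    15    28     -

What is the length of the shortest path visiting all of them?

There are 3! = 6 possible orderings.
Maple→Maris→Vale→Larch: 37+33+28 = 98
Maple→Maris→Larch→Vale: 37+15+28 = 80
Maple→Vale→Maris→Larch: 34+33+15 = 82
Maple→Vale→Larch→Maris: 34+28+15 = 77
Maple→Larch→Maris→Vale: 22+15+33 = 70
Maple→Larch→Vale→Maris: 22+28+33 = 83
The minimum is 70.
One shortest path: Maple → Larch → Maris → Vale.

Shortest open route: 70 blocks.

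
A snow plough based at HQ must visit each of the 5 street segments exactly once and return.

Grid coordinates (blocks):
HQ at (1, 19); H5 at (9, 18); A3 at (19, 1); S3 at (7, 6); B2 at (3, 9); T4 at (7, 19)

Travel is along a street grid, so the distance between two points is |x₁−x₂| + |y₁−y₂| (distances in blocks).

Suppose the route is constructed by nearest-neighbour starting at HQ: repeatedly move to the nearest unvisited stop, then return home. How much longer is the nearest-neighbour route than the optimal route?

Excess over optimum: 18 blocks.

HQ: T4=6, H5=9, B2=12, S3=19, A3=36 ⇒ T4
T4: H5=3, S3=13, B2=14, A3=30 ⇒ H5
H5: S3=14, B2=15, A3=27 ⇒ S3
S3: B2=7, A3=17 ⇒ B2
B2: A3=24 ⇒ A3
NN route HQ → T4 → H5 → S3 → B2 → A3 → HQ costs 90.
Optimal: HQ → B2 → S3 → A3 → H5 → T4 → HQ costs 72 (by enumerating all 60 distinct tours).
Excess = 90 − 72 = 18.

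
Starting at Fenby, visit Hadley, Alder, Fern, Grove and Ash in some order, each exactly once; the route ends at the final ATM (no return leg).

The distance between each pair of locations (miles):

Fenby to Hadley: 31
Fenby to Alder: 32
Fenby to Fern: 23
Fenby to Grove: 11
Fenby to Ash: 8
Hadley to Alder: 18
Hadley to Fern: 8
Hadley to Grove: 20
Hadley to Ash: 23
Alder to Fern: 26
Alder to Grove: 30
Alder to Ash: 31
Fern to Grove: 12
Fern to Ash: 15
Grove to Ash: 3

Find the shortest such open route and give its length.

49 miles — the minimum one-way total.

There are 5! = 120 possible orderings.
Fenby - Hadley - Alder - Fern - Grove - Ash: 31+18+26+12+3 = 90
Fenby - Hadley - Alder - Fern - Ash - Grove: 31+18+26+15+3 = 93
Fenby - Hadley - Alder - Grove - Fern - Ash: 31+18+30+12+15 = 106
Fenby - Hadley - Alder - Grove - Ash - Fern: 31+18+30+3+15 = 97
Fenby - Hadley - Alder - Ash - Fern - Grove: 31+18+31+15+12 = 107
Fenby - Hadley - Alder - Ash - Grove - Fern: 31+18+31+3+12 = 95
Fenby - Hadley - Fern - Alder - Grove - Ash: 31+8+26+30+3 = 98
Fenby - Hadley - Fern - Alder - Ash - Grove: 31+8+26+31+3 = 99
Fenby - Hadley - Fern - Grove - Alder - Ash: 31+8+12+30+31 = 112
Fenby - Hadley - Fern - Grove - Ash - Alder: 31+8+12+3+31 = 85
Fenby - Hadley - Fern - Ash - Alder - Grove: 31+8+15+31+30 = 115
Fenby - Hadley - Fern - Ash - Grove - Alder: 31+8+15+3+30 = 87
Fenby - Hadley - Grove - Alder - Fern - Ash: 31+20+30+26+15 = 122
Fenby - Hadley - Grove - Alder - Ash - Fern: 31+20+30+31+15 = 127
… (106 more)
Fenby - Ash - Grove - Fern - Hadley - Alder: 8+3+12+8+18 = 49  ← best
The minimum is 49.
One shortest path: Fenby → Ash → Grove → Fern → Hadley → Alder.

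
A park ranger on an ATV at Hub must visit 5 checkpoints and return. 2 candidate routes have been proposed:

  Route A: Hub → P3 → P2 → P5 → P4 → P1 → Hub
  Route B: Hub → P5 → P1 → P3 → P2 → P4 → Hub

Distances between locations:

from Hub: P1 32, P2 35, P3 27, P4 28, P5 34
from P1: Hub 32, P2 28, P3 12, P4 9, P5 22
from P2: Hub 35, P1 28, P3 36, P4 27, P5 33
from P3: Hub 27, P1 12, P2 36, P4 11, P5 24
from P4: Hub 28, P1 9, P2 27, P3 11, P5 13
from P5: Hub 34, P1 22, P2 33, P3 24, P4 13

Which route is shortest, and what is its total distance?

Route A: 27 + 36 + 33 + 13 + 9 + 32 = 150
Route B: 34 + 22 + 12 + 36 + 27 + 28 = 159

Shortest is Route A, total 150.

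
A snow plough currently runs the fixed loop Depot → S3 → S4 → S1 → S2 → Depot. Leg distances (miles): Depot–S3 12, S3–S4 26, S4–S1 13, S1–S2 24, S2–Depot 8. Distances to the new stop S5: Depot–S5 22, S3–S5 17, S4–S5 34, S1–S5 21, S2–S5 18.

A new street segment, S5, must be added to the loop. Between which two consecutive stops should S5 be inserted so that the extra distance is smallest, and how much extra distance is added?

+15 miles — insert S5 between S1 and S2.

Insertion cost between consecutive stops i–j is d(i,S5) + d(S5,j) − d(i,j):
  between Depot and S3: 22 + 17 − 12 = 27
  between S3 and S4: 17 + 34 − 26 = 25
  between S4 and S1: 34 + 21 − 13 = 42
  between S1 and S2: 21 + 18 − 24 = 15
  between S2 and Depot: 18 + 22 − 8 = 32
Cheapest insertion is between S1 and S2, adding 15.
New total = 83 + 15 = 98.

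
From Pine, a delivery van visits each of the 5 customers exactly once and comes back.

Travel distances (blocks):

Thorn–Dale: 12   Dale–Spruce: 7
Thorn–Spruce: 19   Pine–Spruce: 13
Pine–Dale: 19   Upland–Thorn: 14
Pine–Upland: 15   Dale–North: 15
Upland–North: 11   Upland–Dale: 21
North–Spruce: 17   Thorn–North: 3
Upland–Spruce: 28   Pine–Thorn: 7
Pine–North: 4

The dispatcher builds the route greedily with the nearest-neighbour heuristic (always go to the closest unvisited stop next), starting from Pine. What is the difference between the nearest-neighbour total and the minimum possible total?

Pine: North=4, Thorn=7, Spruce=13, Upland=15, Dale=19 ⇒ North
North: Thorn=3, Upland=11, Dale=15, Spruce=17 ⇒ Thorn
Thorn: Dale=12, Upland=14, Spruce=19 ⇒ Dale
Dale: Spruce=7, Upland=21 ⇒ Spruce
Spruce: Upland=28 ⇒ Upland
NN route Pine → North → Thorn → Dale → Spruce → Upland → Pine costs 69.
Optimal: Pine → Upland → North → Thorn → Dale → Spruce → Pine costs 61 (by enumerating all 60 distinct tours).
Excess = 69 − 61 = 8.

Excess over optimum: 8 blocks.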